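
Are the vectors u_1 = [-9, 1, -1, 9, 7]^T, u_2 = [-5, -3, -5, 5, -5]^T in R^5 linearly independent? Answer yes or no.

Form the matrix with these vectors as rows and row reduce.
R2 ← R2 − (5/9)·R1: [0, -32/9, -40/9, 0, -80/9]
2 nonzero rows, so the 2 vectors span a space of dimension 2.
Since 2 = 2, the vectors are linearly independent.

yes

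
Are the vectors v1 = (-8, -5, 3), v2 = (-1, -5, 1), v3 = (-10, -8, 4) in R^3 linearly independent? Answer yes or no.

no

Form the matrix with these vectors as rows and row reduce.
R2 ← R2 − (1/8)·R1: [0, -35/8, 5/8]
R3 ← R3 − (5/4)·R1: [0, -7/4, 1/4]
R3 ← R3 − (2/5)·R2: [0, 0, 0]
2 nonzero rows, so the 3 vectors span a space of dimension 2.
Since 2 < 3, the vectors are linearly dependent.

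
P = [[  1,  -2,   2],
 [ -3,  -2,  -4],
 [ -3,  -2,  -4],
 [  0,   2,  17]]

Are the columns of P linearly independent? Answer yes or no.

yes

Row reduce P to echelon form.
R2 ← R2 + (3)·R1: [0, -8, 2]
R3 ← R3 + (3)·R1: [0, -8, 2]
R3 ← R3 − R2: [0, 0, 0]
R4 ← R4 + (1/4)·R2: [0, 0, 35/2]
Swap R3 ↔ R4
3 pivots among 3 columns.
Every column is a pivot column, so the columns are linearly independent.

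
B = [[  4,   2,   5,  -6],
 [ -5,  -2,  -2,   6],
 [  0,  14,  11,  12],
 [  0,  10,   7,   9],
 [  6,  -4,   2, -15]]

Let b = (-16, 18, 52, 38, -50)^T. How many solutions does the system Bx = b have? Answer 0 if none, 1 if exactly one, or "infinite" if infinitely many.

Row reduce the augmented matrix [B | b].
R2 ← R2 + (5/4)·R1: [0, 1/2, 17/4, -3/2, -2]
R5 ← R5 − (3/2)·R1: [0, -7, -11/2, -6, -26]
R3 ← R3 − (28)·R2: [0, 0, -108, 54, 108]
R4 ← R4 − (20)·R2: [0, 0, -78, 39, 78]
R5 ← R5 + (14)·R2: [0, 0, 54, -27, -54]
R4 ← R4 − (13/18)·R3: [0, 0, 0, 0, 0]
R5 ← R5 + (1/2)·R3: [0, 0, 0, 0, 0]
The echelon form has 3 nonzero rows, and every pivot lies in the first 4 columns, so rank(B) = rank([B|b]) = 3.
The system is consistent.
rank = 3 < 4 unknowns, so there are infinitely many solutions.

infinite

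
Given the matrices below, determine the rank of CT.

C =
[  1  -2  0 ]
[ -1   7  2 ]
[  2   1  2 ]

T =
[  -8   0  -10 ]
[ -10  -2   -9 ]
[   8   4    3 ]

2

First compute CT:
[[ 12,   4,   8],
 [-46,  -6, -47],
 [-10,   6, -23]]
Now row reduce the product.
R2 ← R2 + (23/6)·R1: [0, 28/3, -49/3]
R3 ← R3 + (5/6)·R1: [0, 28/3, -49/3]
R3 ← R3 − R2: [0, 0, 0]
2 nonzero rows, so rank(CT) = 2.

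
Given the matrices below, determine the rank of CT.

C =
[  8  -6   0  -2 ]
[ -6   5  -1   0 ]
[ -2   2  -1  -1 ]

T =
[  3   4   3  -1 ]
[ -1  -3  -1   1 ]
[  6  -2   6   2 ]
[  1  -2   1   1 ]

First compute CT:
[[ 28,  54,  28, -16],
 [-29, -37, -29,   9],
 [-15, -10, -15,   1]]
Now row reduce the product.
R2 ← R2 + (29/28)·R1: [0, 265/14, 0, -53/7]
R3 ← R3 + (15/28)·R1: [0, 265/14, 0, -53/7]
R3 ← R3 − R2: [0, 0, 0, 0]
2 nonzero rows, so rank(CT) = 2.

2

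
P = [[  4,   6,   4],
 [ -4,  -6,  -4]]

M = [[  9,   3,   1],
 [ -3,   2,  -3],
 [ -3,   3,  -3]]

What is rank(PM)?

1

First compute PM:
[[  6,  36, -26],
 [ -6, -36,  26]]
Now row reduce the product.
R2 ← R2 + R1: [0, 0, 0]
1 nonzero row, so rank(PM) = 1.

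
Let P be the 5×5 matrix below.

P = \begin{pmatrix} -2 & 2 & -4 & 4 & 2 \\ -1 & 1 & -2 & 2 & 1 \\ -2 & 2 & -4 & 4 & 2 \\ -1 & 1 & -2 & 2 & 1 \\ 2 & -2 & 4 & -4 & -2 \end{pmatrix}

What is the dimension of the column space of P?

Row reduce to echelon form.
R2 ← R2 − (1/2)·R1: [0, 0, 0, 0, 0]
R3 ← R3 − R1: [0, 0, 0, 0, 0]
R4 ← R4 − (1/2)·R1: [0, 0, 0, 0, 0]
R5 ← R5 + R1: [0, 0, 0, 0, 0]
Echelon form has 1 nonzero row, so rank(P) = 1.
The column space has dimension equal to the rank: 1.

1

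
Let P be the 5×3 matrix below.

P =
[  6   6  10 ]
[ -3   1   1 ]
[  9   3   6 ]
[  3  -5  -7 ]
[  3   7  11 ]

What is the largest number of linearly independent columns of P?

2

Row reduce to echelon form.
R2 ← R2 + (1/2)·R1: [0, 4, 6]
R3 ← R3 − (3/2)·R1: [0, -6, -9]
R4 ← R4 − (1/2)·R1: [0, -8, -12]
R5 ← R5 − (1/2)·R1: [0, 4, 6]
R3 ← R3 + (3/2)·R2: [0, 0, 0]
R4 ← R4 + (2)·R2: [0, 0, 0]
R5 ← R5 − R2: [0, 0, 0]
Echelon form has 2 nonzero rows, so rank(P) = 2.
The rank gives the maximum number of linearly independent columns: 2.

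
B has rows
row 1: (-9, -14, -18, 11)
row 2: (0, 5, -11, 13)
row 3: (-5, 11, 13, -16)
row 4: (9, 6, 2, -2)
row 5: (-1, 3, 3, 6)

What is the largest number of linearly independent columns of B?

4

Row reduce to echelon form.
R3 ← R3 − (5/9)·R1: [0, 169/9, 23, -199/9]
R4 ← R4 + R1: [0, -8, -16, 9]
R5 ← R5 − (1/9)·R1: [0, 41/9, 5, 43/9]
R3 ← R3 − (169/45)·R2: [0, 0, 2894/45, -1064/15]
R4 ← R4 + (8/5)·R2: [0, 0, -168/5, 149/5]
R5 ← R5 − (41/45)·R2: [0, 0, 676/45, -106/15]
R4 ← R4 + (756/1447)·R3: [0, 0, 0, -10505/1447]
R5 ← R5 − (338/1447)·R3: [0, 0, 0, 13750/1447]
R5 ← R5 + (250/191)·R4: [0, 0, 0, 0]
Echelon form has 4 nonzero rows, so rank(B) = 4.
The rank gives the maximum number of linearly independent columns: 4.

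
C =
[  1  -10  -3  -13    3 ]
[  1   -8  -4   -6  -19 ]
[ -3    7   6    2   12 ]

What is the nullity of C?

Row reduce to echelon form.
R2 ← R2 − R1: [0, 2, -1, 7, -22]
R3 ← R3 + (3)·R1: [0, -23, -3, -37, 21]
R3 ← R3 + (23/2)·R2: [0, 0, -29/2, 87/2, -232]
3 nonzero rows, so rank(C) = 3.
C has 5 columns; by rank–nullity, nullity = 5 − 3 = 2.

2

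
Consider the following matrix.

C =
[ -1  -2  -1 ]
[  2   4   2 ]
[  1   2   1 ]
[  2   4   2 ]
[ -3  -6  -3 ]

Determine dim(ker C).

Row reduce to echelon form.
R2 ← R2 + (2)·R1: [0, 0, 0]
R3 ← R3 + R1: [0, 0, 0]
R4 ← R4 + (2)·R1: [0, 0, 0]
R5 ← R5 − (3)·R1: [0, 0, 0]
1 nonzero row, so rank(C) = 1.
C has 3 columns; by rank–nullity, nullity = 3 − 1 = 2.

2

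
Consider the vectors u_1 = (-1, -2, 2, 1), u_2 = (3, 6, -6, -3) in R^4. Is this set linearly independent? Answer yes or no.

no

Form the matrix with these vectors as rows and row reduce.
R2 ← R2 + (3)·R1: [0, 0, 0, 0]
1 nonzero row, so the 2 vectors span a space of dimension 1.
Since 1 < 2, the vectors are linearly dependent.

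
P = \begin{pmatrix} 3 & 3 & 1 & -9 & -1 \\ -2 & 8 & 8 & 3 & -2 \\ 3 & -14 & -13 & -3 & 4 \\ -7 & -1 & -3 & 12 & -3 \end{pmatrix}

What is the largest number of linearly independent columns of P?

3

Row reduce to echelon form.
R2 ← R2 + (2/3)·R1: [0, 10, 26/3, -3, -8/3]
R3 ← R3 − R1: [0, -17, -14, 6, 5]
R4 ← R4 + (7/3)·R1: [0, 6, -2/3, -9, -16/3]
R3 ← R3 + (17/10)·R2: [0, 0, 11/15, 9/10, 7/15]
R4 ← R4 − (3/5)·R2: [0, 0, -88/15, -36/5, -56/15]
R4 ← R4 + (8)·R3: [0, 0, 0, 0, 0]
Echelon form has 3 nonzero rows, so rank(P) = 3.
The rank gives the maximum number of linearly independent columns: 3.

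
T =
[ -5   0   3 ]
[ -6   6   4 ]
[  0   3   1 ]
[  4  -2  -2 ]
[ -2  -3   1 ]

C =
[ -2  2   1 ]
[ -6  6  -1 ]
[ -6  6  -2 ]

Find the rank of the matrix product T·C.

First compute TC:
[[ -8,   8, -11],
 [-48,  48, -20],
 [-24,  24,  -5],
 [ 16, -16,  10],
 [ 16, -16,  -1]]
Now row reduce the product.
R2 ← R2 − (6)·R1: [0, 0, 46]
R3 ← R3 − (3)·R1: [0, 0, 28]
R4 ← R4 + (2)·R1: [0, 0, -12]
R5 ← R5 + (2)·R1: [0, 0, -23]
R3 ← R3 − (14/23)·R2: [0, 0, 0]
R4 ← R4 + (6/23)·R2: [0, 0, 0]
R5 ← R5 + (1/2)·R2: [0, 0, 0]
2 nonzero rows, so rank(TC) = 2.

2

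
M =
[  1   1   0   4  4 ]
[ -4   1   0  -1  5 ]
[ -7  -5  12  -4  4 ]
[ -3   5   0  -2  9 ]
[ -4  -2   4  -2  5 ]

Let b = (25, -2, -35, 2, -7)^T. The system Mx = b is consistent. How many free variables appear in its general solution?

Row reduce the augmented matrix [M | b].
R2 ← R2 + (4)·R1: [0, 5, 0, 15, 21, 98]
R3 ← R3 + (7)·R1: [0, 2, 12, 24, 32, 140]
R4 ← R4 + (3)·R1: [0, 8, 0, 10, 21, 77]
R5 ← R5 + (4)·R1: [0, 2, 4, 14, 21, 93]
R3 ← R3 − (2/5)·R2: [0, 0, 12, 18, 118/5, 504/5]
R4 ← R4 − (8/5)·R2: [0, 0, 0, -14, -63/5, -399/5]
R5 ← R5 − (2/5)·R2: [0, 0, 4, 8, 63/5, 269/5]
R5 ← R5 − (1/3)·R3: [0, 0, 0, 2, 71/15, 101/5]
R5 ← R5 + (1/7)·R4: [0, 0, 0, 0, 44/15, 44/5]
The echelon form has 5 nonzero rows, and every pivot lies in the first 5 columns, so rank(M) = rank([M|b]) = 5.
The system is consistent.
Free variables = (unknowns) − (rank) = 5 − 5 = 0.

0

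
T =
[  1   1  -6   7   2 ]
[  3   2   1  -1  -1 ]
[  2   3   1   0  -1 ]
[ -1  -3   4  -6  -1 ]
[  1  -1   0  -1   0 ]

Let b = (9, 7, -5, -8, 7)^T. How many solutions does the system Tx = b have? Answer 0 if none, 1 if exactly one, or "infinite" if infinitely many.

Row reduce the augmented matrix [T | b].
R2 ← R2 − (3)·R1: [0, -1, 19, -22, -7, -20]
R3 ← R3 − (2)·R1: [0, 1, 13, -14, -5, -23]
R4 ← R4 + R1: [0, -2, -2, 1, 1, 1]
R5 ← R5 − R1: [0, -2, 6, -8, -2, -2]
R3 ← R3 + R2: [0, 0, 32, -36, -12, -43]
R4 ← R4 − (2)·R2: [0, 0, -40, 45, 15, 41]
R5 ← R5 − (2)·R2: [0, 0, -32, 36, 12, 38]
R4 ← R4 + (5/4)·R3: [0, 0, 0, 0, 0, -51/4]
R5 ← R5 + R3: [0, 0, 0, 0, 0, -5]
R5 ← R5 − (20/51)·R4: [0, 0, 0, 0, 0, 0]
The echelon form has 4 nonzero rows; the last pivot sits in the augmented column, so rank(T) = 3 but rank([T|b]) = 4.
Since the ranks differ, the system is inconsistent.
It has no solutions.

0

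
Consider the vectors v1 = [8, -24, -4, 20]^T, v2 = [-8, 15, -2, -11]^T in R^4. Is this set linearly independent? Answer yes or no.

Form the matrix with these vectors as rows and row reduce.
R2 ← R2 + R1: [0, -9, -6, 9]
2 nonzero rows, so the 2 vectors span a space of dimension 2.
Since 2 = 2, the vectors are linearly independent.

yes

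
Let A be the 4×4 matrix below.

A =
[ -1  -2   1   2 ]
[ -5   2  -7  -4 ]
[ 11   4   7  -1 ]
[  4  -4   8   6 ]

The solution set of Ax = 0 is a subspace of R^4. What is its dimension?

2

Row reduce to echelon form.
R2 ← R2 − (5)·R1: [0, 12, -12, -14]
R3 ← R3 + (11)·R1: [0, -18, 18, 21]
R4 ← R4 + (4)·R1: [0, -12, 12, 14]
R3 ← R3 + (3/2)·R2: [0, 0, 0, 0]
R4 ← R4 + R2: [0, 0, 0, 0]
2 nonzero rows, so rank(A) = 2.
A has 4 columns; by rank–nullity, nullity = 4 − 2 = 2.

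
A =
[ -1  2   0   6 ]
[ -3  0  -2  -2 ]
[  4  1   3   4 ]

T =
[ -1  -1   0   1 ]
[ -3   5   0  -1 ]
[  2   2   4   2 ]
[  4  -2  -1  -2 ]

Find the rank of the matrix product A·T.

3

First compute AT:
[[ 19,  -1,  -6, -15],
 [ -9,   3,  -6,  -3],
 [ 15,  -1,   8,   1]]
Now row reduce the product.
R2 ← R2 + (9/19)·R1: [0, 48/19, -168/19, -192/19]
R3 ← R3 − (15/19)·R1: [0, -4/19, 242/19, 244/19]
R3 ← R3 + (1/12)·R2: [0, 0, 12, 12]
3 nonzero rows, so rank(AT) = 3.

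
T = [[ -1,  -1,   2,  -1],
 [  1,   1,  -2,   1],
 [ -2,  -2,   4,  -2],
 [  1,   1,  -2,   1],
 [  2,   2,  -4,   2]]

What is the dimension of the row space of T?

Row reduce to echelon form.
R2 ← R2 + R1: [0, 0, 0, 0]
R3 ← R3 − (2)·R1: [0, 0, 0, 0]
R4 ← R4 + R1: [0, 0, 0, 0]
R5 ← R5 + (2)·R1: [0, 0, 0, 0]
Echelon form has 1 nonzero row, so rank(T) = 1.
The row space has dimension equal to the rank: 1.

1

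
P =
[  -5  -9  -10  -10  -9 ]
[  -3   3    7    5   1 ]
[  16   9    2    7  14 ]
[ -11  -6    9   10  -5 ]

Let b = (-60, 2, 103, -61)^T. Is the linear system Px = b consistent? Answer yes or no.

Row reduce the augmented matrix [P | b].
R2 ← R2 − (3/5)·R1: [0, 42/5, 13, 11, 32/5, 38]
R3 ← R3 + (16/5)·R1: [0, -99/5, -30, -25, -74/5, -89]
R4 ← R4 − (11/5)·R1: [0, 69/5, 31, 32, 74/5, 71]
R3 ← R3 + (33/14)·R2: [0, 0, 9/14, 13/14, 2/7, 4/7]
R4 ← R4 − (23/14)·R2: [0, 0, 135/14, 195/14, 30/7, 60/7]
R4 ← R4 − (15)·R3: [0, 0, 0, 0, 0, 0]
The echelon form has 3 nonzero rows, and every pivot lies in the first 5 columns, so rank(P) = rank([P|b]) = 3.
The system is consistent.

yes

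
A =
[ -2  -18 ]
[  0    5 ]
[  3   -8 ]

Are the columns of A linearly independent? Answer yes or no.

Row reduce A to echelon form.
R3 ← R3 + (3/2)·R1: [0, -35]
R3 ← R3 + (7)·R2: [0, 0]
2 pivots among 2 columns.
Every column is a pivot column, so the columns are linearly independent.

yes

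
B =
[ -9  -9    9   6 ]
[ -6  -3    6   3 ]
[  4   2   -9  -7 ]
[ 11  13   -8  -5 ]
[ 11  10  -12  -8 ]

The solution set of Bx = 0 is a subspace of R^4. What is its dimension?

Row reduce to echelon form.
R2 ← R2 − (2/3)·R1: [0, 3, 0, -1]
R3 ← R3 + (4/9)·R1: [0, -2, -5, -13/3]
R4 ← R4 + (11/9)·R1: [0, 2, 3, 7/3]
R5 ← R5 + (11/9)·R1: [0, -1, -1, -2/3]
R3 ← R3 + (2/3)·R2: [0, 0, -5, -5]
R4 ← R4 − (2/3)·R2: [0, 0, 3, 3]
R5 ← R5 + (1/3)·R2: [0, 0, -1, -1]
R4 ← R4 + (3/5)·R3: [0, 0, 0, 0]
R5 ← R5 − (1/5)·R3: [0, 0, 0, 0]
3 nonzero rows, so rank(B) = 3.
B has 4 columns; by rank–nullity, nullity = 4 − 3 = 1.

1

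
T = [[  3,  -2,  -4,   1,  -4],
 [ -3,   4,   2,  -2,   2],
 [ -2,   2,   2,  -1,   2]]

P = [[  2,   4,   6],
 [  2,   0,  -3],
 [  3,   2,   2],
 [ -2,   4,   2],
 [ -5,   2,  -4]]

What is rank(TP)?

2

First compute TP:
[[  8,   0,  34],
 [  2, -12, -38],
 [ -2,  -4, -24]]
Now row reduce the product.
R2 ← R2 − (1/4)·R1: [0, -12, -93/2]
R3 ← R3 + (1/4)·R1: [0, -4, -31/2]
R3 ← R3 − (1/3)·R2: [0, 0, 0]
2 nonzero rows, so rank(TP) = 2.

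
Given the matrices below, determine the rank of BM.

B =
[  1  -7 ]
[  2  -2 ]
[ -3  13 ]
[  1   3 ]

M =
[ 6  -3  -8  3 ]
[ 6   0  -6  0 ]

2

First compute BM:
[[-36,  -3,  34,   3],
 [  0,  -6,  -4,   6],
 [ 60,   9, -54,  -9],
 [ 24,  -3, -26,   3]]
Now row reduce the product.
R3 ← R3 + (5/3)·R1: [0, 4, 8/3, -4]
R4 ← R4 + (2/3)·R1: [0, -5, -10/3, 5]
R3 ← R3 + (2/3)·R2: [0, 0, 0, 0]
R4 ← R4 − (5/6)·R2: [0, 0, 0, 0]
2 nonzero rows, so rank(BM) = 2.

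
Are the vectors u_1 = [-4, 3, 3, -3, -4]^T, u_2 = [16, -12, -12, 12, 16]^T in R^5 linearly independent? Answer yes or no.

Form the matrix with these vectors as rows and row reduce.
R2 ← R2 + (4)·R1: [0, 0, 0, 0, 0]
1 nonzero row, so the 2 vectors span a space of dimension 1.
Since 1 < 2, the vectors are linearly dependent.

no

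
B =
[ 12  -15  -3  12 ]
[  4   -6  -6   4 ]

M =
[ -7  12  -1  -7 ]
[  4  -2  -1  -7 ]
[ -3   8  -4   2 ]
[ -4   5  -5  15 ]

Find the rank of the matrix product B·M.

2

First compute BM:
[[-183, 210, -45, 195],
 [-50,  32,   6,  62]]
Now row reduce the product.
R2 ← R2 − (50/183)·R1: [0, -1548/61, 1116/61, 532/61]
2 nonzero rows, so rank(BM) = 2.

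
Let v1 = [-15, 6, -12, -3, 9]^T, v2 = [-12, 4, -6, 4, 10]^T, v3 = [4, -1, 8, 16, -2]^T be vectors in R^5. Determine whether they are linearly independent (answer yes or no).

Form the matrix with these vectors as rows and row reduce.
R2 ← R2 − (4/5)·R1: [0, -4/5, 18/5, 32/5, 14/5]
R3 ← R3 + (4/15)·R1: [0, 3/5, 24/5, 76/5, 2/5]
R3 ← R3 + (3/4)·R2: [0, 0, 15/2, 20, 5/2]
3 nonzero rows, so the 3 vectors span a space of dimension 3.
Since 3 = 3, the vectors are linearly independent.

yes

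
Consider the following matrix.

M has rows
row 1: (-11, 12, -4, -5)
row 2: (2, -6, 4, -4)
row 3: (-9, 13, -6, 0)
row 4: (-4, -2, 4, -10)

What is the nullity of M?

2

Row reduce to echelon form.
R2 ← R2 + (2/11)·R1: [0, -42/11, 36/11, -54/11]
R3 ← R3 − (9/11)·R1: [0, 35/11, -30/11, 45/11]
R4 ← R4 − (4/11)·R1: [0, -70/11, 60/11, -90/11]
R3 ← R3 + (5/6)·R2: [0, 0, 0, 0]
R4 ← R4 − (5/3)·R2: [0, 0, 0, 0]
2 nonzero rows, so rank(M) = 2.
M has 4 columns; by rank–nullity, nullity = 4 − 2 = 2.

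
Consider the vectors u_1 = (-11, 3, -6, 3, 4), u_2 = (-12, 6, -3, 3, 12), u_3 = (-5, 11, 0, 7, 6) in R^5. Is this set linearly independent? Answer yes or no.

yes

Form the matrix with these vectors as rows and row reduce.
R2 ← R2 − (12/11)·R1: [0, 30/11, 39/11, -3/11, 84/11]
R3 ← R3 − (5/11)·R1: [0, 106/11, 30/11, 62/11, 46/11]
R3 ← R3 − (53/15)·R2: [0, 0, -49/5, 33/5, -114/5]
3 nonzero rows, so the 3 vectors span a space of dimension 3.
Since 3 = 3, the vectors are linearly independent.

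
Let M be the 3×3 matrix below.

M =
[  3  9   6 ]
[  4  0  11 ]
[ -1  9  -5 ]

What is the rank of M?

Row reduce to echelon form.
R2 ← R2 − (4/3)·R1: [0, -12, 3]
R3 ← R3 + (1/3)·R1: [0, 12, -3]
R3 ← R3 + R2: [0, 0, 0]
Echelon form has 2 nonzero rows, so rank(M) = 2.

2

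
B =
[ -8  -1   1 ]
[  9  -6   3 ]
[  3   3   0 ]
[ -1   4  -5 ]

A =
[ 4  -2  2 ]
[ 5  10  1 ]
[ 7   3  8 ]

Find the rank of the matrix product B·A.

3

First compute BA:
[[-30,   9,  -9],
 [ 27, -69,  36],
 [ 27,  24,   9],
 [-19,  27, -38]]
Now row reduce the product.
R2 ← R2 + (9/10)·R1: [0, -609/10, 279/10]
R3 ← R3 + (9/10)·R1: [0, 321/10, 9/10]
R4 ← R4 − (19/30)·R1: [0, 213/10, -323/10]
R3 ← R3 + (107/203)·R2: [0, 0, 3168/203]
R4 ← R4 + (71/203)·R2: [0, 0, -4576/203]
R4 ← R4 + (13/9)·R3: [0, 0, 0]
3 nonzero rows, so rank(BA) = 3.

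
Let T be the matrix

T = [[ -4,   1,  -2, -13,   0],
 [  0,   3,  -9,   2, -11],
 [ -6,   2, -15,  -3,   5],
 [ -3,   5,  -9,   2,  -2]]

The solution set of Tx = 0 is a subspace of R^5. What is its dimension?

Row reduce to echelon form.
R3 ← R3 − (3/2)·R1: [0, 1/2, -12, 33/2, 5]
R4 ← R4 − (3/4)·R1: [0, 17/4, -15/2, 47/4, -2]
R3 ← R3 − (1/6)·R2: [0, 0, -21/2, 97/6, 41/6]
R4 ← R4 − (17/12)·R2: [0, 0, 21/4, 107/12, 163/12]
R4 ← R4 + (1/2)·R3: [0, 0, 0, 17, 17]
4 nonzero rows, so rank(T) = 4.
T has 5 columns; by rank–nullity, nullity = 5 − 4 = 1.

1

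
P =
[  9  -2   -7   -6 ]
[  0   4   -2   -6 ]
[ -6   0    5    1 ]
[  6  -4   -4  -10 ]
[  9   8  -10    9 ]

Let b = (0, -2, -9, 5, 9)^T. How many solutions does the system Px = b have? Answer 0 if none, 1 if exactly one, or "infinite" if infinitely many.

0

Row reduce the augmented matrix [P | b].
R3 ← R3 + (2/3)·R1: [0, -4/3, 1/3, -3, -9]
R4 ← R4 − (2/3)·R1: [0, -8/3, 2/3, -6, 5]
R5 ← R5 − R1: [0, 10, -3, 15, 9]
R3 ← R3 + (1/3)·R2: [0, 0, -1/3, -5, -29/3]
R4 ← R4 + (2/3)·R2: [0, 0, -2/3, -10, 11/3]
R5 ← R5 − (5/2)·R2: [0, 0, 2, 30, 14]
R4 ← R4 − (2)·R3: [0, 0, 0, 0, 23]
R5 ← R5 + (6)·R3: [0, 0, 0, 0, -44]
R5 ← R5 + (44/23)·R4: [0, 0, 0, 0, 0]
The echelon form has 4 nonzero rows; the last pivot sits in the augmented column, so rank(P) = 3 but rank([P|b]) = 4.
Since the ranks differ, the system is inconsistent.
It has no solutions.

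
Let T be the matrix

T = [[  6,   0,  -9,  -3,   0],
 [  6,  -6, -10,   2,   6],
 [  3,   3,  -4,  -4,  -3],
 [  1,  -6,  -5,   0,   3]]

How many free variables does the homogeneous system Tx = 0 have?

2

Row reduce to echelon form.
R2 ← R2 − R1: [0, -6, -1, 5, 6]
R3 ← R3 − (1/2)·R1: [0, 3, 1/2, -5/2, -3]
R4 ← R4 − (1/6)·R1: [0, -6, -7/2, 1/2, 3]
R3 ← R3 + (1/2)·R2: [0, 0, 0, 0, 0]
R4 ← R4 − R2: [0, 0, -5/2, -9/2, -3]
Swap R3 ↔ R4
3 nonzero rows, so rank(T) = 3.
T has 5 columns; by rank–nullity, nullity = 5 − 3 = 2.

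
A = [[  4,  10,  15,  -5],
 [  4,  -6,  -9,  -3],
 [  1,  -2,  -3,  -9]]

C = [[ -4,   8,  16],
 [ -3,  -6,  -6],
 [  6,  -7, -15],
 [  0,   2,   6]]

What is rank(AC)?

3

First compute AC:
[[ 44, -143, -251],
 [-52, 125, 217],
 [-16,  23,  19]]
Now row reduce the product.
R2 ← R2 + (13/11)·R1: [0, -44, -876/11]
R3 ← R3 + (4/11)·R1: [0, -29, -795/11]
R3 ← R3 − (29/44)·R2: [0, 0, -2394/121]
3 nonzero rows, so rank(AC) = 3.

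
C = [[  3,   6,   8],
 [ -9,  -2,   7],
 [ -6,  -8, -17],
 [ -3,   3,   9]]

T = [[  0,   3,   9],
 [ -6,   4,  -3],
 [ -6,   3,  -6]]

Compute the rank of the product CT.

2

First compute CT:
[[-84,  57, -39],
 [-30, -14, -117],
 [150, -101,  72],
 [-72,  30, -90]]
Now row reduce the product.
R2 ← R2 − (5/14)·R1: [0, -481/14, -1443/14]
R3 ← R3 + (25/14)·R1: [0, 11/14, 33/14]
R4 ← R4 − (6/7)·R1: [0, -132/7, -396/7]
R3 ← R3 + (11/481)·R2: [0, 0, 0]
R4 ← R4 − (264/481)·R2: [0, 0, 0]
2 nonzero rows, so rank(CT) = 2.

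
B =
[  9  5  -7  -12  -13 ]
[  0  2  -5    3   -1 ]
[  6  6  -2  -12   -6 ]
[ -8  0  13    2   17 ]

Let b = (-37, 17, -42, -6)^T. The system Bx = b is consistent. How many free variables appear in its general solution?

Row reduce the augmented matrix [B | b].
R3 ← R3 − (2/3)·R1: [0, 8/3, 8/3, -4, 8/3, -52/3]
R4 ← R4 + (8/9)·R1: [0, 40/9, 61/9, -26/3, 49/9, -350/9]
R3 ← R3 − (4/3)·R2: [0, 0, 28/3, -8, 4, -40]
R4 ← R4 − (20/9)·R2: [0, 0, 161/9, -46/3, 23/3, -230/3]
R4 ← R4 − (23/12)·R3: [0, 0, 0, 0, 0, 0]
The echelon form has 3 nonzero rows, and every pivot lies in the first 5 columns, so rank(B) = rank([B|b]) = 3.
The system is consistent.
Free variables = (unknowns) − (rank) = 5 − 3 = 2.

2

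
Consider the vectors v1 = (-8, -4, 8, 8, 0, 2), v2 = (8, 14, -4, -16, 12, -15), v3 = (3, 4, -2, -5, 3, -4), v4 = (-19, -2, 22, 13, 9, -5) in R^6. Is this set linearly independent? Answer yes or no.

Form the matrix with these vectors as rows and row reduce.
R2 ← R2 + R1: [0, 10, 4, -8, 12, -13]
R3 ← R3 + (3/8)·R1: [0, 5/2, 1, -2, 3, -13/4]
R4 ← R4 − (19/8)·R1: [0, 15/2, 3, -6, 9, -39/4]
R3 ← R3 − (1/4)·R2: [0, 0, 0, 0, 0, 0]
R4 ← R4 − (3/4)·R2: [0, 0, 0, 0, 0, 0]
2 nonzero rows, so the 4 vectors span a space of dimension 2.
Since 2 < 4, the vectors are linearly dependent.

no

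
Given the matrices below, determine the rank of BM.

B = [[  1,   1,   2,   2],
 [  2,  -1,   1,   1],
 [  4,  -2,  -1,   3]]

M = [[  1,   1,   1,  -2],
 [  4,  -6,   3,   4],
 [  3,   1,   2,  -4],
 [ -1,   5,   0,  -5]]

3

First compute BM:
[[  9,   7,   8, -16],
 [  0,  14,   1, -17],
 [-10,  30,  -4, -27]]
Now row reduce the product.
R3 ← R3 + (10/9)·R1: [0, 340/9, 44/9, -403/9]
R3 ← R3 − (170/63)·R2: [0, 0, 46/21, 23/21]
3 nonzero rows, so rank(BM) = 3.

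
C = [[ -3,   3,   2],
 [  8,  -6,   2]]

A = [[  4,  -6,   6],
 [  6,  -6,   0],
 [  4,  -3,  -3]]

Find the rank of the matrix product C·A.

First compute CA:
[[ 14,  -6, -24],
 [  4, -18,  42]]
Now row reduce the product.
R2 ← R2 − (2/7)·R1: [0, -114/7, 342/7]
2 nonzero rows, so rank(CA) = 2.

2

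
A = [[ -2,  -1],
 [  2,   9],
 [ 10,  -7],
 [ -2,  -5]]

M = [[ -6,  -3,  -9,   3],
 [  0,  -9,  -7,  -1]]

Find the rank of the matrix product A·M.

2

First compute AM:
[[ 12,  15,  25,  -5],
 [-12, -87, -81,  -3],
 [-60,  33, -41,  37],
 [ 12,  51,  53,  -1]]
Now row reduce the product.
R2 ← R2 + R1: [0, -72, -56, -8]
R3 ← R3 + (5)·R1: [0, 108, 84, 12]
R4 ← R4 − R1: [0, 36, 28, 4]
R3 ← R3 + (3/2)·R2: [0, 0, 0, 0]
R4 ← R4 + (1/2)·R2: [0, 0, 0, 0]
2 nonzero rows, so rank(AM) = 2.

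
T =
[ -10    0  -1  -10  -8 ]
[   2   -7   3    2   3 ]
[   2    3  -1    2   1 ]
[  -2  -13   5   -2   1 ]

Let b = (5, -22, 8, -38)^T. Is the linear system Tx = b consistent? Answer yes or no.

yes

Row reduce the augmented matrix [T | b].
R2 ← R2 + (1/5)·R1: [0, -7, 14/5, 0, 7/5, -21]
R3 ← R3 + (1/5)·R1: [0, 3, -6/5, 0, -3/5, 9]
R4 ← R4 − (1/5)·R1: [0, -13, 26/5, 0, 13/5, -39]
R3 ← R3 + (3/7)·R2: [0, 0, 0, 0, 0, 0]
R4 ← R4 − (13/7)·R2: [0, 0, 0, 0, 0, 0]
The echelon form has 2 nonzero rows, and every pivot lies in the first 5 columns, so rank(T) = rank([T|b]) = 2.
The system is consistent.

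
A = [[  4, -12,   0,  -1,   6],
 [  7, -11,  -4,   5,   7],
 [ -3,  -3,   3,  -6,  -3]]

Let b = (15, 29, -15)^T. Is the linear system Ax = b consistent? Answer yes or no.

Row reduce the augmented matrix [A | b].
R2 ← R2 − (7/4)·R1: [0, 10, -4, 27/4, -7/2, 11/4]
R3 ← R3 + (3/4)·R1: [0, -12, 3, -27/4, 3/2, -15/4]
R3 ← R3 + (6/5)·R2: [0, 0, -9/5, 27/20, -27/10, -9/20]
The echelon form has 3 nonzero rows, and every pivot lies in the first 5 columns, so rank(A) = rank([A|b]) = 3.
The system is consistent.

yes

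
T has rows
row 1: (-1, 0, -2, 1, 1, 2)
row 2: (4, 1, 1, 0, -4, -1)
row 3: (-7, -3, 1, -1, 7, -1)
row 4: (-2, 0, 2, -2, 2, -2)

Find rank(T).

3

Row reduce to echelon form.
R2 ← R2 + (4)·R1: [0, 1, -7, 4, 0, 7]
R3 ← R3 − (7)·R1: [0, -3, 15, -8, 0, -15]
R4 ← R4 − (2)·R1: [0, 0, 6, -4, 0, -6]
R3 ← R3 + (3)·R2: [0, 0, -6, 4, 0, 6]
R4 ← R4 + R3: [0, 0, 0, 0, 0, 0]
Echelon form has 3 nonzero rows, so rank(T) = 3.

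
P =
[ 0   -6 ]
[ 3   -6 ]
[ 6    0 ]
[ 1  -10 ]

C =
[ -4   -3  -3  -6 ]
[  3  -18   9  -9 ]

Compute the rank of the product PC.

First compute PC:
[[-18, 108, -54,  54],
 [-30,  99, -63,  36],
 [-24, -18, -18, -36],
 [-34, 177, -93,  84]]
Now row reduce the product.
R2 ← R2 − (5/3)·R1: [0, -81, 27, -54]
R3 ← R3 − (4/3)·R1: [0, -162, 54, -108]
R4 ← R4 − (17/9)·R1: [0, -27, 9, -18]
R3 ← R3 − (2)·R2: [0, 0, 0, 0]
R4 ← R4 − (1/3)·R2: [0, 0, 0, 0]
2 nonzero rows, so rank(PC) = 2.

2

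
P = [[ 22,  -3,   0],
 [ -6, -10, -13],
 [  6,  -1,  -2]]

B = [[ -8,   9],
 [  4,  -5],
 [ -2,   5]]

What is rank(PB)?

2

First compute PB:
[[-188, 213],
 [ 34, -69],
 [-48,  49]]
Now row reduce the product.
R2 ← R2 + (17/94)·R1: [0, -2865/94]
R3 ← R3 − (12/47)·R1: [0, -253/47]
R3 ← R3 − (506/2865)·R2: [0, 0]
2 nonzero rows, so rank(PB) = 2.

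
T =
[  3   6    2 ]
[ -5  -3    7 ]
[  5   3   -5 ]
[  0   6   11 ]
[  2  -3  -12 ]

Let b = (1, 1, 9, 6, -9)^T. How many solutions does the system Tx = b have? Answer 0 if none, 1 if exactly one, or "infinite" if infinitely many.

Row reduce the augmented matrix [T | b].
R2 ← R2 + (5/3)·R1: [0, 7, 31/3, 8/3]
R3 ← R3 − (5/3)·R1: [0, -7, -25/3, 22/3]
R5 ← R5 − (2/3)·R1: [0, -7, -40/3, -29/3]
R3 ← R3 + R2: [0, 0, 2, 10]
R4 ← R4 − (6/7)·R2: [0, 0, 15/7, 26/7]
R5 ← R5 + R2: [0, 0, -3, -7]
R4 ← R4 − (15/14)·R3: [0, 0, 0, -7]
R5 ← R5 + (3/2)·R3: [0, 0, 0, 8]
R5 ← R5 + (8/7)·R4: [0, 0, 0, 0]
The echelon form has 4 nonzero rows; the last pivot sits in the augmented column, so rank(T) = 3 but rank([T|b]) = 4.
Since the ranks differ, the system is inconsistent.
It has no solutions.

0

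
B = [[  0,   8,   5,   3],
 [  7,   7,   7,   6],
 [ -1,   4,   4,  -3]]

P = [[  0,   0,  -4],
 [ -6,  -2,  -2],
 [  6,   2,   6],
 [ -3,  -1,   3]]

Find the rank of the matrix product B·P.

First compute BP:
[[-27,  -9,  23],
 [-18,  -6,  18],
 [  9,   3,  11]]
Now row reduce the product.
R2 ← R2 − (2/3)·R1: [0, 0, 8/3]
R3 ← R3 + (1/3)·R1: [0, 0, 56/3]
R3 ← R3 − (7)·R2: [0, 0, 0]
2 nonzero rows, so rank(BP) = 2.

2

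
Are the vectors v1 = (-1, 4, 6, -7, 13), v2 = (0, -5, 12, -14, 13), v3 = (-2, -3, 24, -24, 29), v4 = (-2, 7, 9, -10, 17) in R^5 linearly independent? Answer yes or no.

Form the matrix with these vectors as rows and row reduce.
R3 ← R3 − (2)·R1: [0, -11, 12, -10, 3]
R4 ← R4 − (2)·R1: [0, -1, -3, 4, -9]
R3 ← R3 − (11/5)·R2: [0, 0, -72/5, 104/5, -128/5]
R4 ← R4 − (1/5)·R2: [0, 0, -27/5, 34/5, -58/5]
R4 ← R4 − (3/8)·R3: [0, 0, 0, -1, -2]
4 nonzero rows, so the 4 vectors span a space of dimension 4.
Since 4 = 4, the vectors are linearly independent.

yes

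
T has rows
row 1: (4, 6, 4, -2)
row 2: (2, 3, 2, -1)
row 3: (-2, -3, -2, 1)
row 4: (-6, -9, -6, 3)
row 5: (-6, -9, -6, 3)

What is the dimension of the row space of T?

1

Row reduce to echelon form.
R2 ← R2 − (1/2)·R1: [0, 0, 0, 0]
R3 ← R3 + (1/2)·R1: [0, 0, 0, 0]
R4 ← R4 + (3/2)·R1: [0, 0, 0, 0]
R5 ← R5 + (3/2)·R1: [0, 0, 0, 0]
Echelon form has 1 nonzero row, so rank(T) = 1.
The row space has dimension equal to the rank: 1.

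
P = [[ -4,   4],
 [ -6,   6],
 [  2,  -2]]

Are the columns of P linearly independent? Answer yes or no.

no

Row reduce P to echelon form.
R2 ← R2 − (3/2)·R1: [0, 0]
R3 ← R3 + (1/2)·R1: [0, 0]
1 pivot among 2 columns.
Only 1 < 2 pivot columns, so the columns are linearly dependent.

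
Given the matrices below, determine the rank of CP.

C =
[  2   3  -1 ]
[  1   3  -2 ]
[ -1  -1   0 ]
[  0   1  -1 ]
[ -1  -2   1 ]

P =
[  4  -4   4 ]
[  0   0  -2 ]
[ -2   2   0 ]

2

First compute CP:
[[ 10, -10,   2],
 [  8,  -8,  -2],
 [ -4,   4,  -2],
 [  2,  -2,  -2],
 [ -6,   6,   0]]
Now row reduce the product.
R2 ← R2 − (4/5)·R1: [0, 0, -18/5]
R3 ← R3 + (2/5)·R1: [0, 0, -6/5]
R4 ← R4 − (1/5)·R1: [0, 0, -12/5]
R5 ← R5 + (3/5)·R1: [0, 0, 6/5]
R3 ← R3 − (1/3)·R2: [0, 0, 0]
R4 ← R4 − (2/3)·R2: [0, 0, 0]
R5 ← R5 + (1/3)·R2: [0, 0, 0]
2 nonzero rows, so rank(CP) = 2.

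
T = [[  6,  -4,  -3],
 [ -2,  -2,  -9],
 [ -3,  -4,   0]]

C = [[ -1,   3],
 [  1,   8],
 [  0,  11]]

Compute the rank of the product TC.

First compute TC:
[[-10, -47],
 [  0, -121],
 [ -1, -41]]
Now row reduce the product.
R3 ← R3 − (1/10)·R1: [0, -363/10]
R3 ← R3 − (3/10)·R2: [0, 0]
2 nonzero rows, so rank(TC) = 2.

2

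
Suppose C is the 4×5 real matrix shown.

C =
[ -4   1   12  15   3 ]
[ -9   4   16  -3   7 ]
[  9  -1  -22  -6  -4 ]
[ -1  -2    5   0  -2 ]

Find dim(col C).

3

Row reduce to echelon form.
R2 ← R2 − (9/4)·R1: [0, 7/4, -11, -147/4, 1/4]
R3 ← R3 + (9/4)·R1: [0, 5/4, 5, 111/4, 11/4]
R4 ← R4 − (1/4)·R1: [0, -9/4, 2, -15/4, -11/4]
R3 ← R3 − (5/7)·R2: [0, 0, 90/7, 54, 18/7]
R4 ← R4 + (9/7)·R2: [0, 0, -85/7, -51, -17/7]
R4 ← R4 + (17/18)·R3: [0, 0, 0, 0, 0]
Echelon form has 3 nonzero rows, so rank(C) = 3.
The column space has dimension equal to the rank: 3.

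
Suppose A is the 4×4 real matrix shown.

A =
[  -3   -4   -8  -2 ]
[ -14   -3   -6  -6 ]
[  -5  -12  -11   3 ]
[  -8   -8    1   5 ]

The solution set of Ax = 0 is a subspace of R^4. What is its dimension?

Row reduce to echelon form.
R2 ← R2 − (14/3)·R1: [0, 47/3, 94/3, 10/3]
R3 ← R3 − (5/3)·R1: [0, -16/3, 7/3, 19/3]
R4 ← R4 − (8/3)·R1: [0, 8/3, 67/3, 31/3]
R3 ← R3 + (16/47)·R2: [0, 0, 13, 351/47]
R4 ← R4 − (8/47)·R2: [0, 0, 17, 459/47]
R4 ← R4 − (17/13)·R3: [0, 0, 0, 0]
3 nonzero rows, so rank(A) = 3.
A has 4 columns; by rank–nullity, nullity = 4 − 3 = 1.

1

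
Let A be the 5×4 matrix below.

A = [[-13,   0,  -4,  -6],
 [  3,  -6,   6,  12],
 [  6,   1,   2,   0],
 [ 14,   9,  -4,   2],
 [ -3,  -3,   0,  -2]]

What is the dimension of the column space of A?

Row reduce to echelon form.
R2 ← R2 + (3/13)·R1: [0, -6, 66/13, 138/13]
R3 ← R3 + (6/13)·R1: [0, 1, 2/13, -36/13]
R4 ← R4 + (14/13)·R1: [0, 9, -108/13, -58/13]
R5 ← R5 − (3/13)·R1: [0, -3, 12/13, -8/13]
R3 ← R3 + (1/6)·R2: [0, 0, 1, -1]
R4 ← R4 + (3/2)·R2: [0, 0, -9/13, 149/13]
R5 ← R5 − (1/2)·R2: [0, 0, -21/13, -77/13]
R4 ← R4 + (9/13)·R3: [0, 0, 0, 140/13]
R5 ← R5 + (21/13)·R3: [0, 0, 0, -98/13]
R5 ← R5 + (7/10)·R4: [0, 0, 0, 0]
Echelon form has 4 nonzero rows, so rank(A) = 4.
The column space has dimension equal to the rank: 4.

4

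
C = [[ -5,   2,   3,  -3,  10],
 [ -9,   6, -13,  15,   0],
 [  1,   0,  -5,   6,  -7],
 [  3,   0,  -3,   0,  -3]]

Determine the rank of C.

Row reduce to echelon form.
R2 ← R2 − (9/5)·R1: [0, 12/5, -92/5, 102/5, -18]
R3 ← R3 + (1/5)·R1: [0, 2/5, -22/5, 27/5, -5]
R4 ← R4 + (3/5)·R1: [0, 6/5, -6/5, -9/5, 3]
R3 ← R3 − (1/6)·R2: [0, 0, -4/3, 2, -2]
R4 ← R4 − (1/2)·R2: [0, 0, 8, -12, 12]
R4 ← R4 + (6)·R3: [0, 0, 0, 0, 0]
Echelon form has 3 nonzero rows, so rank(C) = 3.

3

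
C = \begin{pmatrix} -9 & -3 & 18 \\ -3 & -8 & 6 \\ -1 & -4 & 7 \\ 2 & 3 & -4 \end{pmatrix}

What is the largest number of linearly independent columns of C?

3

Row reduce to echelon form.
R2 ← R2 − (1/3)·R1: [0, -7, 0]
R3 ← R3 − (1/9)·R1: [0, -11/3, 5]
R4 ← R4 + (2/9)·R1: [0, 7/3, 0]
R3 ← R3 − (11/21)·R2: [0, 0, 5]
R4 ← R4 + (1/3)·R2: [0, 0, 0]
Echelon form has 3 nonzero rows, so rank(C) = 3.
The rank gives the maximum number of linearly independent columns: 3.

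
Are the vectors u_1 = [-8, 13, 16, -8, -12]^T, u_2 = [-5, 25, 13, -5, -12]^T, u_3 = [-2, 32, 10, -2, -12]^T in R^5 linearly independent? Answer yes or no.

yes

Form the matrix with these vectors as rows and row reduce.
R2 ← R2 − (5/8)·R1: [0, 135/8, 3, 0, -9/2]
R3 ← R3 − (1/4)·R1: [0, 115/4, 6, 0, -9]
R3 ← R3 − (46/27)·R2: [0, 0, 8/9, 0, -4/3]
3 nonzero rows, so the 3 vectors span a space of dimension 3.
Since 3 = 3, the vectors are linearly independent.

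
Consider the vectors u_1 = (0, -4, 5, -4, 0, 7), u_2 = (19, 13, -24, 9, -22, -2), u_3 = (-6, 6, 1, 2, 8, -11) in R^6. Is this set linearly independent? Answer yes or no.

yes

Form the matrix with these vectors as rows and row reduce.
Swap R1 ↔ R2
R3 ← R3 + (6/19)·R1: [0, 192/19, -125/19, 92/19, 20/19, -221/19]
R3 ← R3 + (48/19)·R2: [0, 0, 115/19, -100/19, 20/19, 115/19]
3 nonzero rows, so the 3 vectors span a space of dimension 3.
Since 3 = 3, the vectors are linearly independent.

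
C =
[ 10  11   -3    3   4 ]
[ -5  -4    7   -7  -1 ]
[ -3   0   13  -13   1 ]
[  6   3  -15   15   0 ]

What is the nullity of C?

Row reduce to echelon form.
R2 ← R2 + (1/2)·R1: [0, 3/2, 11/2, -11/2, 1]
R3 ← R3 + (3/10)·R1: [0, 33/10, 121/10, -121/10, 11/5]
R4 ← R4 − (3/5)·R1: [0, -18/5, -66/5, 66/5, -12/5]
R3 ← R3 − (11/5)·R2: [0, 0, 0, 0, 0]
R4 ← R4 + (12/5)·R2: [0, 0, 0, 0, 0]
2 nonzero rows, so rank(C) = 2.
C has 5 columns; by rank–nullity, nullity = 5 − 2 = 3.

3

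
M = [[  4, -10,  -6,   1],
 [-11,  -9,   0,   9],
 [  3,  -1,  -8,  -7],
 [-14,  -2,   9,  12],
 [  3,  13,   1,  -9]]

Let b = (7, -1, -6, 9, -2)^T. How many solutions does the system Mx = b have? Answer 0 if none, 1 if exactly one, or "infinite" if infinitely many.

0

Row reduce the augmented matrix [M | b].
R2 ← R2 + (11/4)·R1: [0, -73/2, -33/2, 47/4, 73/4]
R3 ← R3 − (3/4)·R1: [0, 13/2, -7/2, -31/4, -45/4]
R4 ← R4 + (7/2)·R1: [0, -37, -12, 31/2, 67/2]
R5 ← R5 − (3/4)·R1: [0, 41/2, 11/2, -39/4, -29/4]
R3 ← R3 + (13/73)·R2: [0, 0, -470/73, -413/73, -8]
R4 ← R4 − (74/73)·R2: [0, 0, 345/73, 262/73, 15]
R5 ← R5 + (41/73)·R2: [0, 0, -275/73, -230/73, 3]
R4 ← R4 + (69/94)·R3: [0, 0, 0, -53/94, 429/47]
R5 ← R5 − (55/94)·R3: [0, 0, 0, 15/94, 361/47]
R5 ← R5 + (15/53)·R4: [0, 0, 0, 0, 544/53]
The echelon form has 5 nonzero rows; the last pivot sits in the augmented column, so rank(M) = 4 but rank([M|b]) = 5.
Since the ranks differ, the system is inconsistent.
It has no solutions.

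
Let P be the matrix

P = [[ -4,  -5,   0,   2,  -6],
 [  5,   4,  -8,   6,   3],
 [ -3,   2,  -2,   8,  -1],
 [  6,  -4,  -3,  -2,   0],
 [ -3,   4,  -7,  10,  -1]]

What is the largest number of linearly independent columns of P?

Row reduce to echelon form.
R2 ← R2 + (5/4)·R1: [0, -9/4, -8, 17/2, -9/2]
R3 ← R3 − (3/4)·R1: [0, 23/4, -2, 13/2, 7/2]
R4 ← R4 + (3/2)·R1: [0, -23/2, -3, 1, -9]
R5 ← R5 − (3/4)·R1: [0, 31/4, -7, 17/2, 7/2]
R3 ← R3 + (23/9)·R2: [0, 0, -202/9, 254/9, -8]
R4 ← R4 − (46/9)·R2: [0, 0, 341/9, -382/9, 14]
R5 ← R5 + (31/9)·R2: [0, 0, -311/9, 340/9, -12]
R4 ← R4 + (341/202)·R3: [0, 0, 0, 525/101, 50/101]
R5 ← R5 − (311/202)·R3: [0, 0, 0, -573/101, 32/101]
R5 ← R5 + (191/175)·R4: [0, 0, 0, 0, 6/7]
Echelon form has 5 nonzero rows, so rank(P) = 5.
The rank gives the maximum number of linearly independent columns: 5.

5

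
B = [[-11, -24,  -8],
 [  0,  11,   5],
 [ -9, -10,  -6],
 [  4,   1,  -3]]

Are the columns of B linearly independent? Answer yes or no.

yes

Row reduce B to echelon form.
R3 ← R3 − (9/11)·R1: [0, 106/11, 6/11]
R4 ← R4 + (4/11)·R1: [0, -85/11, -65/11]
R3 ← R3 − (106/121)·R2: [0, 0, -464/121]
R4 ← R4 + (85/121)·R2: [0, 0, -290/121]
R4 ← R4 − (5/8)·R3: [0, 0, 0]
3 pivots among 3 columns.
Every column is a pivot column, so the columns are linearly independent.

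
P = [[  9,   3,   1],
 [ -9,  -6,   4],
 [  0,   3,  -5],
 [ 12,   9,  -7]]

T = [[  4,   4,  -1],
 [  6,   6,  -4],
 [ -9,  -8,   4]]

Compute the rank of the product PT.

First compute PT:
[[ 45,  46, -17],
 [-108, -104,  49],
 [ 63,  58, -32],
 [165, 158, -76]]
Now row reduce the product.
R2 ← R2 + (12/5)·R1: [0, 32/5, 41/5]
R3 ← R3 − (7/5)·R1: [0, -32/5, -41/5]
R4 ← R4 − (11/3)·R1: [0, -32/3, -41/3]
R3 ← R3 + R2: [0, 0, 0]
R4 ← R4 + (5/3)·R2: [0, 0, 0]
2 nonzero rows, so rank(PT) = 2.

2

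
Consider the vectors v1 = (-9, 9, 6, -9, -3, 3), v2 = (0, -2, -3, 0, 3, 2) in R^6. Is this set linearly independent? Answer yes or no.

yes

Form the matrix with these vectors as rows and row reduce.
2 nonzero rows, so the 2 vectors span a space of dimension 2.
Since 2 = 2, the vectors are linearly independent.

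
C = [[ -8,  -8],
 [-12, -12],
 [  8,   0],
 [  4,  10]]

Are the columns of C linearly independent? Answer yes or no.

Row reduce C to echelon form.
R2 ← R2 − (3/2)·R1: [0, 0]
R3 ← R3 + R1: [0, -8]
R4 ← R4 + (1/2)·R1: [0, 6]
Swap R2 ↔ R3
R4 ← R4 + (3/4)·R2: [0, 0]
2 pivots among 2 columns.
Every column is a pivot column, so the columns are linearly independent.

yes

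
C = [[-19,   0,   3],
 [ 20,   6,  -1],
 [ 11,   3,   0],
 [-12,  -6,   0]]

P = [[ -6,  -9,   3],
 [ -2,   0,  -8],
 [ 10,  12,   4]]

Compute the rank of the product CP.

2

First compute CP:
[[144, 207, -45],
 [-142, -192,   8],
 [-72, -99,   9],
 [ 84, 108,  12]]
Now row reduce the product.
R2 ← R2 + (71/72)·R1: [0, 97/8, -291/8]
R3 ← R3 + (1/2)·R1: [0, 9/2, -27/2]
R4 ← R4 − (7/12)·R1: [0, -51/4, 153/4]
R3 ← R3 − (36/97)·R2: [0, 0, 0]
R4 ← R4 + (102/97)·R2: [0, 0, 0]
2 nonzero rows, so rank(CP) = 2.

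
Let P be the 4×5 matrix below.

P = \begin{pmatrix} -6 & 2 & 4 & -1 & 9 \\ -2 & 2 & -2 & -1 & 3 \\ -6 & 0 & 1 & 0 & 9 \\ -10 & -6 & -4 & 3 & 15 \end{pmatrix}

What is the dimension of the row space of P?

3

Row reduce to echelon form.
R2 ← R2 − (1/3)·R1: [0, 4/3, -10/3, -2/3, 0]
R3 ← R3 − R1: [0, -2, -3, 1, 0]
R4 ← R4 − (5/3)·R1: [0, -28/3, -32/3, 14/3, 0]
R3 ← R3 + (3/2)·R2: [0, 0, -8, 0, 0]
R4 ← R4 + (7)·R2: [0, 0, -34, 0, 0]
R4 ← R4 − (17/4)·R3: [0, 0, 0, 0, 0]
Echelon form has 3 nonzero rows, so rank(P) = 3.
The row space has dimension equal to the rank: 3.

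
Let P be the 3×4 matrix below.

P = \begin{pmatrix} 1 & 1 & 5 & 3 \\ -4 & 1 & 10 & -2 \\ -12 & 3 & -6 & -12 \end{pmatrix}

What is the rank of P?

3

Row reduce to echelon form.
R2 ← R2 + (4)·R1: [0, 5, 30, 10]
R3 ← R3 + (12)·R1: [0, 15, 54, 24]
R3 ← R3 − (3)·R2: [0, 0, -36, -6]
Echelon form has 3 nonzero rows, so rank(P) = 3.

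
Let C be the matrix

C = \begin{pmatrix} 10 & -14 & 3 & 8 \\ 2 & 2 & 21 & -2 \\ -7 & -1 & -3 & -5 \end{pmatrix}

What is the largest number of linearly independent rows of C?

Row reduce to echelon form.
R2 ← R2 − (1/5)·R1: [0, 24/5, 102/5, -18/5]
R3 ← R3 + (7/10)·R1: [0, -54/5, -9/10, 3/5]
R3 ← R3 + (9/4)·R2: [0, 0, 45, -15/2]
Echelon form has 3 nonzero rows, so rank(C) = 3.
The rank gives the maximum number of linearly independent rows: 3.

3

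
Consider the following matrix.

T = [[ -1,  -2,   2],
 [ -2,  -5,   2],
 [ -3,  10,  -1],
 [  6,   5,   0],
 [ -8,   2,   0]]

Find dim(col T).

Row reduce to echelon form.
R2 ← R2 − (2)·R1: [0, -1, -2]
R3 ← R3 − (3)·R1: [0, 16, -7]
R4 ← R4 + (6)·R1: [0, -7, 12]
R5 ← R5 − (8)·R1: [0, 18, -16]
R3 ← R3 + (16)·R2: [0, 0, -39]
R4 ← R4 − (7)·R2: [0, 0, 26]
R5 ← R5 + (18)·R2: [0, 0, -52]
R4 ← R4 + (2/3)·R3: [0, 0, 0]
R5 ← R5 − (4/3)·R3: [0, 0, 0]
Echelon form has 3 nonzero rows, so rank(T) = 3.
The column space has dimension equal to the rank: 3.

3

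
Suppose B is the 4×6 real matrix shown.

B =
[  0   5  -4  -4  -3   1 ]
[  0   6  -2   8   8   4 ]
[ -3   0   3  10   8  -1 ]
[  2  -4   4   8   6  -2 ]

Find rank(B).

Row reduce to echelon form.
Swap R1 ↔ R3
R4 ← R4 + (2/3)·R1: [0, -4, 6, 44/3, 34/3, -8/3]
R3 ← R3 − (5/6)·R2: [0, 0, -7/3, -32/3, -29/3, -7/3]
R4 ← R4 + (2/3)·R2: [0, 0, 14/3, 20, 50/3, 0]
R4 ← R4 + (2)·R3: [0, 0, 0, -4/3, -8/3, -14/3]
Echelon form has 4 nonzero rows, so rank(B) = 4.

4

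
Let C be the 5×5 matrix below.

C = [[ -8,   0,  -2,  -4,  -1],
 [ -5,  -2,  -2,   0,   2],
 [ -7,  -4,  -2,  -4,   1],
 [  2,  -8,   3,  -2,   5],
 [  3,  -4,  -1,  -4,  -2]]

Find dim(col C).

Row reduce to echelon form.
R2 ← R2 − (5/8)·R1: [0, -2, -3/4, 5/2, 21/8]
R3 ← R3 − (7/8)·R1: [0, -4, -1/4, -1/2, 15/8]
R4 ← R4 + (1/4)·R1: [0, -8, 5/2, -3, 19/4]
R5 ← R5 + (3/8)·R1: [0, -4, -7/4, -11/2, -19/8]
R3 ← R3 − (2)·R2: [0, 0, 5/4, -11/2, -27/8]
R4 ← R4 − (4)·R2: [0, 0, 11/2, -13, -23/4]
R5 ← R5 − (2)·R2: [0, 0, -1/4, -21/2, -61/8]
R4 ← R4 − (22/5)·R3: [0, 0, 0, 56/5, 91/10]
R5 ← R5 + (1/5)·R3: [0, 0, 0, -58/5, -83/10]
R5 ← R5 + (29/28)·R4: [0, 0, 0, 0, 9/8]
Echelon form has 5 nonzero rows, so rank(C) = 5.
The column space has dimension equal to the rank: 5.

5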